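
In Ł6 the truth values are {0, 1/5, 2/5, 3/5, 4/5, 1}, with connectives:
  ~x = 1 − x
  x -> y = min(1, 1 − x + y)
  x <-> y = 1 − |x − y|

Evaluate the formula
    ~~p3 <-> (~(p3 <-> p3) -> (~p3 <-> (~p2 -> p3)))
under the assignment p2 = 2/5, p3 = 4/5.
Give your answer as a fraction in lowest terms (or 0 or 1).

4/5

~p3 = ~4/5 = 1/5
~~p3 = ~1/5 = 4/5
p3 <-> p3 = 4/5 <-> 4/5 = 1
~(p3 <-> p3) = ~1 = 0
~p3 = ~4/5 = 1/5
~p2 = ~2/5 = 3/5
~p2 -> p3 = 3/5 -> 4/5 = 1
~p3 <-> (~p2 -> p3) = 1/5 <-> 1 = 1/5
~(p3 <-> p3) -> (~p3 <-> (~p2 -> p3)) = 0 -> 1/5 = 1
~~p3 <-> (~(p3 <-> p3) -> (~p3 <-> (~p2 -> p3))) = 4/5 <-> 1 = 4/5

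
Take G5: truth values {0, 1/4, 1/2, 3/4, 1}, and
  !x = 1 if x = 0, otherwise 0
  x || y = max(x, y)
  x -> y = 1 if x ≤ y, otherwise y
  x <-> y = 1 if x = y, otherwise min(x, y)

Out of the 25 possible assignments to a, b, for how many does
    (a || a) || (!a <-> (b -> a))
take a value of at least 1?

6

value 1: 6 assignments (counts)
value 3/4: 5 assignments
value 1/2: 5 assignments
value 1/4: 5 assignments
value 0: 4 assignments
So 6 of the 25 assignments meet the threshold.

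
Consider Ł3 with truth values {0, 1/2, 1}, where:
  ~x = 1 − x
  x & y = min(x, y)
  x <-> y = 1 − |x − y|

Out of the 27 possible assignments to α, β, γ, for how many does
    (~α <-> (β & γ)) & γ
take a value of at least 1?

value 1: 3 assignments (counts)
value 1/2: 12 assignments
value 0: 12 assignments
So 3 of the 27 assignments meet the threshold.

3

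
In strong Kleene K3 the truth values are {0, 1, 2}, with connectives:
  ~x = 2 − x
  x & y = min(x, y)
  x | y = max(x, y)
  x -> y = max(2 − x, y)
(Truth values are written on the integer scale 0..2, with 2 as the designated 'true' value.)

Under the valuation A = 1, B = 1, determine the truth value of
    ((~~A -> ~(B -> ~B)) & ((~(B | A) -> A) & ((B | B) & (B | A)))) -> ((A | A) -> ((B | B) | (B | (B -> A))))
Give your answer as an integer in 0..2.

1

~A = ~1 = 1
~~A = ~1 = 1
~B = ~1 = 1
B -> ~B = 1 -> 1 = 1
~(B -> ~B) = ~1 = 1
~~A -> ~(B -> ~B) = 1 -> 1 = 1
B | A = 1 | 1 = 1
~(B | A) = ~1 = 1
~(B | A) -> A = 1 -> 1 = 1
B | B = 1 | 1 = 1
B | A = 1 | 1 = 1
(B | B) & (B | A) = 1 & 1 = 1
(~(B | A) -> A) & ((B | B) & (B | A)) = 1 & 1 = 1
(~~A -> ~(B -> ~B)) & ((~(B | A) -> A) & ((B | B) & (B | A))) = 1 & 1 = 1
A | A = 1 | 1 = 1
B | B = 1 | 1 = 1
B -> A = 1 -> 1 = 1
B | (B -> A) = 1 | 1 = 1
(B | B) | (B | (B -> A)) = 1 | 1 = 1
(A | A) -> ((B | B) | (B | (B -> A))) = 1 -> 1 = 1
((~~A -> ~(B -> ~B)) & ((~(B | A) -> A) & ((B | B) & (B | A)))) -> ((A | A) -> ((B | B) | (B | (B -> A)))) = 1 -> 1 = 1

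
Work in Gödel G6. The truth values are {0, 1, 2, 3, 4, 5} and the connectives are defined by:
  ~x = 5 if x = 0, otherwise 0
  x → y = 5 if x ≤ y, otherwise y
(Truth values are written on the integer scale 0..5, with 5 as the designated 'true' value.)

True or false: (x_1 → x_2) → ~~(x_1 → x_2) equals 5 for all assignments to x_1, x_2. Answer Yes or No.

Yes

At x_1 = 3, x_2 = 2, for instance:
x_1 → x_2 = 3 → 2 = 2
~(x_1 → x_2) = ~2 = 0
~~(x_1 → x_2) = ~0 = 5
(x_1 → x_2) → ~~(x_1 → x_2) = 2 → 5 = 5
and checking the remaining 35 assignments likewise gives ≥ 5 in every case.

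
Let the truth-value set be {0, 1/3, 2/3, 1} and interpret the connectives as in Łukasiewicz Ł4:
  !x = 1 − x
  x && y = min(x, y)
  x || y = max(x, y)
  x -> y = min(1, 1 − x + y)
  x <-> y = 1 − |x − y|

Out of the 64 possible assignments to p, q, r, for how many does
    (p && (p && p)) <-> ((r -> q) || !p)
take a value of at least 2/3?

35

value 1: 13 assignments (counts)
value 2/3: 22 assignments (counts)
value 1/3: 12 assignments
value 0: 17 assignments
So 35 of the 64 assignments meet the threshold.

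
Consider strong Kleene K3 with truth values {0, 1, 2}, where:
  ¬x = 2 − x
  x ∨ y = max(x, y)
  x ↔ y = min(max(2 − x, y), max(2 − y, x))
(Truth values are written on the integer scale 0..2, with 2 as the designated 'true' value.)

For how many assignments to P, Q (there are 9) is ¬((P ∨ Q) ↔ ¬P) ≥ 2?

P = 0, Q = 0 ↦ 2  ≥
P = 0, Q = 1 ↦ 1  <
P = 0, Q = 2 ↦ 0  <
P = 1, Q = 0 ↦ 1  <
P = 1, Q = 1 ↦ 1  <
P = 1, Q = 2 ↦ 1  <
P = 2, Q = 0 ↦ 2  ≥
P = 2, Q = 1 ↦ 2  ≥
P = 2, Q = 2 ↦ 2  ≥
So 4 of the 9 assignments meet the threshold.

4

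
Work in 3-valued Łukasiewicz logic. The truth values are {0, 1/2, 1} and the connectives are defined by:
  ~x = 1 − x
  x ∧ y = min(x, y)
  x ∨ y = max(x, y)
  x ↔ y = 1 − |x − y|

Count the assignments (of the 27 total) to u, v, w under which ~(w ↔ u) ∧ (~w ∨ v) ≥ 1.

value 1: 4 assignments (counts)
value 1/2: 12 assignments
value 0: 11 assignments
So 4 of the 27 assignments meet the threshold.

4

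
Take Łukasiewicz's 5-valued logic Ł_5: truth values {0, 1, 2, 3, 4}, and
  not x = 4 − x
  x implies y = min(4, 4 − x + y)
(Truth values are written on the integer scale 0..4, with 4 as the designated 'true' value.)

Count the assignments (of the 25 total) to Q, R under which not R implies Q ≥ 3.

value 4: 15 assignments (counts)
value 3: 4 assignments (counts)
value 2: 3 assignments
value 1: 2 assignments
value 0: 1 assignment
So 19 of the 25 assignments meet the threshold.

19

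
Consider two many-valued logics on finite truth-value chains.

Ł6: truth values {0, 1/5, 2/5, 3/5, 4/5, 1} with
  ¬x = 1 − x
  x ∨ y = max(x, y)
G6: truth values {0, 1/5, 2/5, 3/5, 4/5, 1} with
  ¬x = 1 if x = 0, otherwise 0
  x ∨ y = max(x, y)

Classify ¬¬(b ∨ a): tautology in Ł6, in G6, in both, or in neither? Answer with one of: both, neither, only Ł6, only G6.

neither

In Ł6: at a = 0, b = 0 the value is 0 — not a tautology.
In G6: at a = 0, b = 0 the value is 0 — not a tautology.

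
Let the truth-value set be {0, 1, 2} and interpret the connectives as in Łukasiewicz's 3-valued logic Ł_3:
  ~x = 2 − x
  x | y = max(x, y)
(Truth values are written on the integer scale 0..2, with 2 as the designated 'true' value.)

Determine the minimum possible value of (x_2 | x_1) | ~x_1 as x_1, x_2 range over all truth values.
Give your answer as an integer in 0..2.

Take x_1 = 1, x_2 = 0:
x_2 | x_1 = 0 | 1 = 1
~x_1 = ~1 = 1
(x_2 | x_1) | ~x_1 = 1 | 1 = 1
No assignment yields a value below 1, so this is the minimum.

1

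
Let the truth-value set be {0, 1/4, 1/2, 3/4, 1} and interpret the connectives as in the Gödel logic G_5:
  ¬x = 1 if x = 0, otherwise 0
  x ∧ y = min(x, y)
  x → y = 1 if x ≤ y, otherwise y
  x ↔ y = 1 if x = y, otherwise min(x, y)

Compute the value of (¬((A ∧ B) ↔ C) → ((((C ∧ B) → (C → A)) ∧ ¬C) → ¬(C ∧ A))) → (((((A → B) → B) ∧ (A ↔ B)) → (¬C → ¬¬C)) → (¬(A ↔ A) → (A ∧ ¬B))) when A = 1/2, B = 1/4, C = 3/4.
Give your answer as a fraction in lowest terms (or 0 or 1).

A ∧ B = 1/2 ∧ 1/4 = 1/4
(A ∧ B) ↔ C = 1/4 ↔ 3/4 = 1/4
¬((A ∧ B) ↔ C) = ¬1/4 = 0
C ∧ B = 3/4 ∧ 1/4 = 1/4
C → A = 3/4 → 1/2 = 1/2
(C ∧ B) → (C → A) = 1/4 → 1/2 = 1
¬C = ¬3/4 = 0
((C ∧ B) → (C → A)) ∧ ¬C = 1 ∧ 0 = 0
C ∧ A = 3/4 ∧ 1/2 = 1/2
¬(C ∧ A) = ¬1/2 = 0
(((C ∧ B) → (C → A)) ∧ ¬C) → ¬(C ∧ A) = 0 → 0 = 1
¬((A ∧ B) ↔ C) → ((((C ∧ B) → (C → A)) ∧ ¬C) → ¬(C ∧ A)) = 0 → 1 = 1
A → B = 1/2 → 1/4 = 1/4
(A → B) → B = 1/4 → 1/4 = 1
A ↔ B = 1/2 ↔ 1/4 = 1/4
((A → B) → B) ∧ (A ↔ B) = 1 ∧ 1/4 = 1/4
¬C = ¬3/4 = 0
¬C = ¬3/4 = 0
¬¬C = ¬0 = 1
¬C → ¬¬C = 0 → 1 = 1
(((A → B) → B) ∧ (A ↔ B)) → (¬C → ¬¬C) = 1/4 → 1 = 1
A ↔ A = 1/2 ↔ 1/2 = 1
¬(A ↔ A) = ¬1 = 0
¬B = ¬1/4 = 0
A ∧ ¬B = 1/2 ∧ 0 = 0
¬(A ↔ A) → (A ∧ ¬B) = 0 → 0 = 1
((((A → B) → B) ∧ (A ↔ B)) → (¬C → ¬¬C)) → (¬(A ↔ A) → (A ∧ ¬B)) = 1 → 1 = 1
(¬((A ∧ B) ↔ C) → ((((C ∧ B) → (C → A)) ∧ ¬C) → ¬(C ∧ A))) → (((((A → B) → B) ∧ (A ↔ B)) → (¬C → ¬¬C)) → (¬(A ↔ A) → (A ∧ ¬B))) = 1 → 1 = 1

1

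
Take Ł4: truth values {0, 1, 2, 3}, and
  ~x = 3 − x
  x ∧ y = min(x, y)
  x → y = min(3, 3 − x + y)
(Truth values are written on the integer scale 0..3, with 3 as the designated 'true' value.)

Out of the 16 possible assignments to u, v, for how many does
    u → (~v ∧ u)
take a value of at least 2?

u = 0, v = 0 ↦ 3  ≥
u = 0, v = 1 ↦ 3  ≥
u = 0, v = 2 ↦ 3  ≥
u = 0, v = 3 ↦ 3  ≥
u = 1, v = 0 ↦ 3  ≥
u = 1, v = 1 ↦ 3  ≥
u = 1, v = 2 ↦ 3  ≥
u = 1, v = 3 ↦ 2  ≥
u = 2, v = 0 ↦ 3  ≥
u = 2, v = 1 ↦ 3  ≥
u = 2, v = 2 ↦ 2  ≥
u = 2, v = 3 ↦ 1  <
u = 3, v = 0 ↦ 3  ≥
u = 3, v = 1 ↦ 2  ≥
u = 3, v = 2 ↦ 1  <
u = 3, v = 3 ↦ 0  <
So 13 of the 16 assignments meet the threshold.

13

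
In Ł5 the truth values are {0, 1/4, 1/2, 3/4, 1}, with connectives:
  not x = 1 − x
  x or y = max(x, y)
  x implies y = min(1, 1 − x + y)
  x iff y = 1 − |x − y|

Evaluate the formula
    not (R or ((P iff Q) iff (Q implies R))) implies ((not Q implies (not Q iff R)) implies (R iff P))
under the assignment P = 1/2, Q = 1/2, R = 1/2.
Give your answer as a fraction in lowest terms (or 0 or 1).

P iff Q = 1/2 iff 1/2 = 1
Q implies R = 1/2 implies 1/2 = 1
(P iff Q) iff (Q implies R) = 1 iff 1 = 1
R or ((P iff Q) iff (Q implies R)) = 1/2 or 1 = 1
not (R or ((P iff Q) iff (Q implies R))) = not 1 = 0
not Q = not 1/2 = 1/2
not Q = not 1/2 = 1/2
not Q iff R = 1/2 iff 1/2 = 1
not Q implies (not Q iff R) = 1/2 implies 1 = 1
R iff P = 1/2 iff 1/2 = 1
(not Q implies (not Q iff R)) implies (R iff P) = 1 implies 1 = 1
not (R or ((P iff Q) iff (Q implies R))) implies ((not Q implies (not Q iff R)) implies (R iff P)) = 0 implies 1 = 1

1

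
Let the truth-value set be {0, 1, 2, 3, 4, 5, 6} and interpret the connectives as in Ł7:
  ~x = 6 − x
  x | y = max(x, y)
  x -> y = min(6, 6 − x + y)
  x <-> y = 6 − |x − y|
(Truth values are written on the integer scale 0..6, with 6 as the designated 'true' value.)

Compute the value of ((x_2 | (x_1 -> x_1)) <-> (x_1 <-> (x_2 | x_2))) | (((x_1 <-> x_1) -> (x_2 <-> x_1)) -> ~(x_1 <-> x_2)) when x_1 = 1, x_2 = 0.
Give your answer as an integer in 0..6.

5

x_1 -> x_1 = 1 -> 1 = 6
x_2 | (x_1 -> x_1) = 0 | 6 = 6
x_2 | x_2 = 0 | 0 = 0
x_1 <-> (x_2 | x_2) = 1 <-> 0 = 5
(x_2 | (x_1 -> x_1)) <-> (x_1 <-> (x_2 | x_2)) = 6 <-> 5 = 5
x_1 <-> x_1 = 1 <-> 1 = 6
x_2 <-> x_1 = 0 <-> 1 = 5
(x_1 <-> x_1) -> (x_2 <-> x_1) = 6 -> 5 = 5
x_1 <-> x_2 = 1 <-> 0 = 5
~(x_1 <-> x_2) = ~5 = 1
((x_1 <-> x_1) -> (x_2 <-> x_1)) -> ~(x_1 <-> x_2) = 5 -> 1 = 2
((x_2 | (x_1 -> x_1)) <-> (x_1 <-> (x_2 | x_2))) | (((x_1 <-> x_1) -> (x_2 <-> x_1)) -> ~(x_1 <-> x_2)) = 5 | 2 = 5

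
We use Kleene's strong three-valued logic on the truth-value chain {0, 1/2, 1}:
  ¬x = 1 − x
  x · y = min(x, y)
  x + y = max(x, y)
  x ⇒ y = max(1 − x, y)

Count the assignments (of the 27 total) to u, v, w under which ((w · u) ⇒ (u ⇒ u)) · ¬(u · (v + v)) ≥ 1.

value 1: 13 assignments (counts)
value 1/2: 11 assignments
value 0: 3 assignments
So 13 of the 27 assignments meet the threshold.

13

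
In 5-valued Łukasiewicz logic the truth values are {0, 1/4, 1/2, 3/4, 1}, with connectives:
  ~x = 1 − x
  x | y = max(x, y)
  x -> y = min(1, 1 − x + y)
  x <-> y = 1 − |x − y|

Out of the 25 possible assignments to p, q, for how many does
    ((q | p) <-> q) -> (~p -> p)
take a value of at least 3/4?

value 1: 15 assignments (counts)
value 3/4: 1 assignment (counts)
value 1/2: 4 assignments
value 0: 5 assignments
So 16 of the 25 assignments meet the threshold.

16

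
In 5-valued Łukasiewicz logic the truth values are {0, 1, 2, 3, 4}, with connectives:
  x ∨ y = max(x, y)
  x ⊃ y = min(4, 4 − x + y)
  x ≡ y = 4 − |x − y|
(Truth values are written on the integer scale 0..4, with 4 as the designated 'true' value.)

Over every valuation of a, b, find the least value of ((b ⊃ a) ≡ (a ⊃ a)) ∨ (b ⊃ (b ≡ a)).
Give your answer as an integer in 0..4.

0

Take a = 0, b = 4:
b ⊃ a = 4 ⊃ 0 = 0
a ⊃ a = 0 ⊃ 0 = 4
(b ⊃ a) ≡ (a ⊃ a) = 0 ≡ 4 = 0
b ≡ a = 4 ≡ 0 = 0
b ⊃ (b ≡ a) = 4 ⊃ 0 = 0
((b ⊃ a) ≡ (a ⊃ a)) ∨ (b ⊃ (b ≡ a)) = 0 ∨ 0 = 0
No assignment yields a value below 0, so this is the minimum.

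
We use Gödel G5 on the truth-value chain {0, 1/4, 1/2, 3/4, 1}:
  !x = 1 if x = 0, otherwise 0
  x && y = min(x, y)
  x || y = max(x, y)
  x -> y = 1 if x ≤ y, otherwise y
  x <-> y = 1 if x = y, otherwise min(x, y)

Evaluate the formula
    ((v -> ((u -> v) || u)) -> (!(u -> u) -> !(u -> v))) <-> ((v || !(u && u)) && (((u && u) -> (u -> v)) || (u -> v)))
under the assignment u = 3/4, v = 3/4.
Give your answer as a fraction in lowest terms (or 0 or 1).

u -> v = 3/4 -> 3/4 = 1
(u -> v) || u = 1 || 3/4 = 1
v -> ((u -> v) || u) = 3/4 -> 1 = 1
u -> u = 3/4 -> 3/4 = 1
!(u -> u) = !1 = 0
u -> v = 3/4 -> 3/4 = 1
!(u -> v) = !1 = 0
!(u -> u) -> !(u -> v) = 0 -> 0 = 1
(v -> ((u -> v) || u)) -> (!(u -> u) -> !(u -> v)) = 1 -> 1 = 1
u && u = 3/4 && 3/4 = 3/4
!(u && u) = !3/4 = 0
v || !(u && u) = 3/4 || 0 = 3/4
u && u = 3/4 && 3/4 = 3/4
u -> v = 3/4 -> 3/4 = 1
(u && u) -> (u -> v) = 3/4 -> 1 = 1
u -> v = 3/4 -> 3/4 = 1
((u && u) -> (u -> v)) || (u -> v) = 1 || 1 = 1
(v || !(u && u)) && (((u && u) -> (u -> v)) || (u -> v)) = 3/4 && 1 = 3/4
((v -> ((u -> v) || u)) -> (!(u -> u) -> !(u -> v))) <-> ((v || !(u && u)) && (((u && u) -> (u -> v)) || (u -> v))) = 1 <-> 3/4 = 3/4

3/4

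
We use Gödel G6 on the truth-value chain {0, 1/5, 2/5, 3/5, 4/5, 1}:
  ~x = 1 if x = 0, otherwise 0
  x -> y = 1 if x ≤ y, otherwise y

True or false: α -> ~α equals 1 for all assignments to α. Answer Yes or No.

Counterexample: take α = 1/5.
~α = ~1/5 = 0
α -> ~α = 1/5 -> 0 = 0
This gives 0 ≠ 1.

No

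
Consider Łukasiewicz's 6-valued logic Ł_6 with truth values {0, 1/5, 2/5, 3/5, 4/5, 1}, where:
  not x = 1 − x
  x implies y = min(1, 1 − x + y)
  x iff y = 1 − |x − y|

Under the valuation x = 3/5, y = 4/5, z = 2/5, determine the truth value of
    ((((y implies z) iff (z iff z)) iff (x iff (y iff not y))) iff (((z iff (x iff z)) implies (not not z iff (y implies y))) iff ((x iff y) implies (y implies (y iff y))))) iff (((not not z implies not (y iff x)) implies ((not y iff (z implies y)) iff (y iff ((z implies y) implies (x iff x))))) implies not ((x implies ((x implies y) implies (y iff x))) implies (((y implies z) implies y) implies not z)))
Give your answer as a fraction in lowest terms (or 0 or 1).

y implies z = 4/5 implies 2/5 = 3/5
z iff z = 2/5 iff 2/5 = 1
(y implies z) iff (z iff z) = 3/5 iff 1 = 3/5
not y = not 4/5 = 1/5
y iff not y = 4/5 iff 1/5 = 2/5
x iff (y iff not y) = 3/5 iff 2/5 = 4/5
((y implies z) iff (z iff z)) iff (x iff (y iff not y)) = 3/5 iff 4/5 = 4/5
x iff z = 3/5 iff 2/5 = 4/5
z iff (x iff z) = 2/5 iff 4/5 = 3/5
not z = not 2/5 = 3/5
not not z = not 3/5 = 2/5
y implies y = 4/5 implies 4/5 = 1
not not z iff (y implies y) = 2/5 iff 1 = 2/5
(z iff (x iff z)) implies (not not z iff (y implies y)) = 3/5 implies 2/5 = 4/5
x iff y = 3/5 iff 4/5 = 4/5
y iff y = 4/5 iff 4/5 = 1
y implies (y iff y) = 4/5 implies 1 = 1
(x iff y) implies (y implies (y iff y)) = 4/5 implies 1 = 1
((z iff (x iff z)) implies (not not z iff (y implies y))) iff ((x iff y) implies (y implies (y iff y))) = 4/5 iff 1 = 4/5
(((y implies z) iff (z iff z)) iff (x iff (y iff not y))) iff (((z iff (x iff z)) implies (not not z iff (y implies y))) iff ((x iff y) implies (y implies (y iff y)))) = 4/5 iff 4/5 = 1
not z = not 2/5 = 3/5
not not z = not 3/5 = 2/5
y iff x = 4/5 iff 3/5 = 4/5
not (y iff x) = not 4/5 = 1/5
not not z implies not (y iff x) = 2/5 implies 1/5 = 4/5
not y = not 4/5 = 1/5
z implies y = 2/5 implies 4/5 = 1
not y iff (z implies y) = 1/5 iff 1 = 1/5
z implies y = 2/5 implies 4/5 = 1
x iff x = 3/5 iff 3/5 = 1
(z implies y) implies (x iff x) = 1 implies 1 = 1
y iff ((z implies y) implies (x iff x)) = 4/5 iff 1 = 4/5
(not y iff (z implies y)) iff (y iff ((z implies y) implies (x iff x))) = 1/5 iff 4/5 = 2/5
(not not z implies not (y iff x)) implies ((not y iff (z implies y)) iff (y iff ((z implies y) implies (x iff x)))) = 4/5 implies 2/5 = 3/5
x implies y = 3/5 implies 4/5 = 1
y iff x = 4/5 iff 3/5 = 4/5
(x implies y) implies (y iff x) = 1 implies 4/5 = 4/5
x implies ((x implies y) implies (y iff x)) = 3/5 implies 4/5 = 1
y implies z = 4/5 implies 2/5 = 3/5
(y implies z) implies y = 3/5 implies 4/5 = 1
not z = not 2/5 = 3/5
((y implies z) implies y) implies not z = 1 implies 3/5 = 3/5
(x implies ((x implies y) implies (y iff x))) implies (((y implies z) implies y) implies not z) = 1 implies 3/5 = 3/5
not ((x implies ((x implies y) implies (y iff x))) implies (((y implies z) implies y) implies not z)) = not 3/5 = 2/5
((not not z implies not (y iff x)) implies ((not y iff (z implies y)) iff (y iff ((z implies y) implies (x iff x))))) implies not ((x implies ((x implies y) implies (y iff x))) implies (((y implies z) implies y) implies not z)) = 3/5 implies 2/5 = 4/5
((((y implies z) iff (z iff z)) iff (x iff (y iff not y))) iff (((z iff (x iff z)) implies (not not z iff (y implies y))) iff ((x iff y) implies (y implies (y iff y))))) iff (((not not z implies not (y iff x)) implies ((not y iff (z implies y)) iff (y iff ((z implies y) implies (x iff x))))) implies not ((x implies ((x implies y) implies (y iff x))) implies (((y implies z) implies y) implies not z))) = 1 iff 4/5 = 4/5

4/5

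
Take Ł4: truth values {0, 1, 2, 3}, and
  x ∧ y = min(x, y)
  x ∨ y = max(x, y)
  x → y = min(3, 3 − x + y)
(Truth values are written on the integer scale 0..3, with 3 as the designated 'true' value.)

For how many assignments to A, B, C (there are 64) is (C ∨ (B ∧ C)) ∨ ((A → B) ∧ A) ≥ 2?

value 3: 19 assignments (counts)
value 2: 23 assignments (counts)
value 1: 17 assignments
value 0: 5 assignments
So 42 of the 64 assignments meet the threshold.

42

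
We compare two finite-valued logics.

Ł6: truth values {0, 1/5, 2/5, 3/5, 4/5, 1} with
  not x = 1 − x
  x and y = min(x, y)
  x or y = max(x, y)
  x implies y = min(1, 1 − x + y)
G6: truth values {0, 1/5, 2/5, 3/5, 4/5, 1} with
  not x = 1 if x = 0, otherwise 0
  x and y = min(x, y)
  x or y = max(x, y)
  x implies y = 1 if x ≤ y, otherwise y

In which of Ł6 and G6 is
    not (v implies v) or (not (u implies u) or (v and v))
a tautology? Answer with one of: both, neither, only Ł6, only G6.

In Ł6: at u = 0, v = 0 the value is 0 — not a tautology.
In G6: at u = 0, v = 0 the value is 0 — not a tautology.

neither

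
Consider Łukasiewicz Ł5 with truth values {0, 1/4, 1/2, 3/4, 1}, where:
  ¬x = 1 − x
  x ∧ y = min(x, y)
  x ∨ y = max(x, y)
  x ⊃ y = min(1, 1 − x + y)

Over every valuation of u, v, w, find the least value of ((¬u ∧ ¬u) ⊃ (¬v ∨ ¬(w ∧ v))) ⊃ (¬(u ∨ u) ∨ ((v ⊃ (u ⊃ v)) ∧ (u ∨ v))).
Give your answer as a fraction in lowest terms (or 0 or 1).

1/2

Take u = 1/2, v = 0, w = 0:
¬u = ¬1/2 = 1/2
¬u = ¬1/2 = 1/2
¬u ∧ ¬u = 1/2 ∧ 1/2 = 1/2
¬v = ¬0 = 1
w ∧ v = 0 ∧ 0 = 0
¬(w ∧ v) = ¬0 = 1
¬v ∨ ¬(w ∧ v) = 1 ∨ 1 = 1
(¬u ∧ ¬u) ⊃ (¬v ∨ ¬(w ∧ v)) = 1/2 ⊃ 1 = 1
u ∨ u = 1/2 ∨ 1/2 = 1/2
¬(u ∨ u) = ¬1/2 = 1/2
u ⊃ v = 1/2 ⊃ 0 = 1/2
v ⊃ (u ⊃ v) = 0 ⊃ 1/2 = 1
u ∨ v = 1/2 ∨ 0 = 1/2
(v ⊃ (u ⊃ v)) ∧ (u ∨ v) = 1 ∧ 1/2 = 1/2
¬(u ∨ u) ∨ ((v ⊃ (u ⊃ v)) ∧ (u ∨ v)) = 1/2 ∨ 1/2 = 1/2
((¬u ∧ ¬u) ⊃ (¬v ∨ ¬(w ∧ v))) ⊃ (¬(u ∨ u) ∨ ((v ⊃ (u ⊃ v)) ∧ (u ∨ v))) = 1 ⊃ 1/2 = 1/2
No assignment yields a value below 1/2, so this is the minimum.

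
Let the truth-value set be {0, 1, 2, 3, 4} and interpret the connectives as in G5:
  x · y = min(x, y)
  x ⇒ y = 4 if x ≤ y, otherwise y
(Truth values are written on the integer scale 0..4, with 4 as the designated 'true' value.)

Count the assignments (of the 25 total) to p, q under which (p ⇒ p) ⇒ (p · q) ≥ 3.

4

value 4: 1 assignment (counts)
value 3: 3 assignments (counts)
value 2: 5 assignments
value 1: 7 assignments
value 0: 9 assignments
So 4 of the 25 assignments meet the threshold.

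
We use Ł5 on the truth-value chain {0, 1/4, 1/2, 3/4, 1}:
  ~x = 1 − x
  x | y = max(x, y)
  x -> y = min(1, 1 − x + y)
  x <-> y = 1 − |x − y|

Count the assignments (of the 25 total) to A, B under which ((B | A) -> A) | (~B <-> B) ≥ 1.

17

value 1: 17 assignments (counts)
value 3/4: 3 assignments
value 1/2: 3 assignments
value 1/4: 1 assignment
value 0: 1 assignment
So 17 of the 25 assignments meet the threshold.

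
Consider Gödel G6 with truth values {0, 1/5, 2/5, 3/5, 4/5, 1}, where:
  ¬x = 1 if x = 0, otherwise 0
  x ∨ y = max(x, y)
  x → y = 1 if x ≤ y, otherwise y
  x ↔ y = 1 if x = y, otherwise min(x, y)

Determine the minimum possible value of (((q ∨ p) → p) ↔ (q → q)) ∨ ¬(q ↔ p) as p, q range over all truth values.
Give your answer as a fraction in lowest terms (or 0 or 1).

Take p = 1/5, q = 2/5:
q ∨ p = 2/5 ∨ 1/5 = 2/5
(q ∨ p) → p = 2/5 → 1/5 = 1/5
q → q = 2/5 → 2/5 = 1
((q ∨ p) → p) ↔ (q → q) = 1/5 ↔ 1 = 1/5
q ↔ p = 2/5 ↔ 1/5 = 1/5
¬(q ↔ p) = ¬1/5 = 0
(((q ∨ p) → p) ↔ (q → q)) ∨ ¬(q ↔ p) = 1/5 ∨ 0 = 1/5
No assignment yields a value below 1/5, so this is the minimum.

1/5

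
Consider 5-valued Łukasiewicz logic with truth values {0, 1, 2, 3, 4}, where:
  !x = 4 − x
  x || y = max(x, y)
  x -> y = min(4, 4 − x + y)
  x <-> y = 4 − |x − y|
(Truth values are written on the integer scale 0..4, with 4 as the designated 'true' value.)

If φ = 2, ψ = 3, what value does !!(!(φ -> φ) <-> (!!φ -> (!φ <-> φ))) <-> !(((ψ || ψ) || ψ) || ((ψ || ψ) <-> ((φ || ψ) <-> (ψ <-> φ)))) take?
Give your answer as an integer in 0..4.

φ -> φ = 2 -> 2 = 4
!(φ -> φ) = !4 = 0
!φ = !2 = 2
!!φ = !2 = 2
!φ = !2 = 2
!φ <-> φ = 2 <-> 2 = 4
!!φ -> (!φ <-> φ) = 2 -> 4 = 4
!(φ -> φ) <-> (!!φ -> (!φ <-> φ)) = 0 <-> 4 = 0
!(!(φ -> φ) <-> (!!φ -> (!φ <-> φ))) = !0 = 4
!!(!(φ -> φ) <-> (!!φ -> (!φ <-> φ))) = !4 = 0
ψ || ψ = 3 || 3 = 3
(ψ || ψ) || ψ = 3 || 3 = 3
ψ || ψ = 3 || 3 = 3
φ || ψ = 2 || 3 = 3
ψ <-> φ = 3 <-> 2 = 3
(φ || ψ) <-> (ψ <-> φ) = 3 <-> 3 = 4
(ψ || ψ) <-> ((φ || ψ) <-> (ψ <-> φ)) = 3 <-> 4 = 3
((ψ || ψ) || ψ) || ((ψ || ψ) <-> ((φ || ψ) <-> (ψ <-> φ))) = 3 || 3 = 3
!(((ψ || ψ) || ψ) || ((ψ || ψ) <-> ((φ || ψ) <-> (ψ <-> φ)))) = !3 = 1
!!(!(φ -> φ) <-> (!!φ -> (!φ <-> φ))) <-> !(((ψ || ψ) || ψ) || ((ψ || ψ) <-> ((φ || ψ) <-> (ψ <-> φ)))) = 0 <-> 1 = 3

3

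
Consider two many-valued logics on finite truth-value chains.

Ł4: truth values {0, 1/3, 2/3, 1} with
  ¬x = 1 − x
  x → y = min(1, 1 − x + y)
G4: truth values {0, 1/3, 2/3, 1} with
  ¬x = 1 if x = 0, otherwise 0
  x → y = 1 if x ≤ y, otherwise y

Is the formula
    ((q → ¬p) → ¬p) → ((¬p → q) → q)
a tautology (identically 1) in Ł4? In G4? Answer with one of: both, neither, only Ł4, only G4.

In Ł4: every assignment gives 1 — tautology.
In G4: at p = 1/3, q = 1/3 the value is 1/3 — not a tautology.

only Ł4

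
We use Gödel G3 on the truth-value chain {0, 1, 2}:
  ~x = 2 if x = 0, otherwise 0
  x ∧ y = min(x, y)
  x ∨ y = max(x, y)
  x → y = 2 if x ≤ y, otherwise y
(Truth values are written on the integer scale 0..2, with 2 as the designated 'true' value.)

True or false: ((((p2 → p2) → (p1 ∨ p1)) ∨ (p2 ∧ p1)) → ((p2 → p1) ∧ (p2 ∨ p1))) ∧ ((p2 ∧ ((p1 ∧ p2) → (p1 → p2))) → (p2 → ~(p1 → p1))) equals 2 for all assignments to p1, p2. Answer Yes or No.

Counterexample: take p1 = 0, p2 = 1.
p2 → p2 = 1 → 1 = 2
p1 ∨ p1 = 0 ∨ 0 = 0
(p2 → p2) → (p1 ∨ p1) = 2 → 0 = 0
p2 ∧ p1 = 1 ∧ 0 = 0
((p2 → p2) → (p1 ∨ p1)) ∨ (p2 ∧ p1) = 0 ∨ 0 = 0
p2 → p1 = 1 → 0 = 0
p2 ∨ p1 = 1 ∨ 0 = 1
(p2 → p1) ∧ (p2 ∨ p1) = 0 ∧ 1 = 0
(((p2 → p2) → (p1 ∨ p1)) ∨ (p2 ∧ p1)) → ((p2 → p1) ∧ (p2 ∨ p1)) = 0 → 0 = 2
p1 ∧ p2 = 0 ∧ 1 = 0
p1 → p2 = 0 → 1 = 2
(p1 ∧ p2) → (p1 → p2) = 0 → 2 = 2
p2 ∧ ((p1 ∧ p2) → (p1 → p2)) = 1 ∧ 2 = 1
p1 → p1 = 0 → 0 = 2
~(p1 → p1) = ~2 = 0
p2 → ~(p1 → p1) = 1 → 0 = 0
(p2 ∧ ((p1 ∧ p2) → (p1 → p2))) → (p2 → ~(p1 → p1)) = 1 → 0 = 0
((((p2 → p2) → (p1 ∨ p1)) ∨ (p2 ∧ p1)) → ((p2 → p1) ∧ (p2 ∨ p1))) ∧ ((p2 ∧ ((p1 ∧ p2) → (p1 → p2))) → (p2 → ~(p1 → p1))) = 2 ∧ 0 = 0
This gives 0 ≠ 2.

No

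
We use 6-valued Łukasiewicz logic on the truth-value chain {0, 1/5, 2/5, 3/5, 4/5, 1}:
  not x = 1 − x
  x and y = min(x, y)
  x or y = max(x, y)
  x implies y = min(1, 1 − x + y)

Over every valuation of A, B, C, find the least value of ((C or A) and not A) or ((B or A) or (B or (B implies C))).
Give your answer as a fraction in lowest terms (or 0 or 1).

Take A = 0, B = 2/5, C = 0:
C or A = 0 or 0 = 0
not A = not 0 = 1
(C or A) and not A = 0 and 1 = 0
B or A = 2/5 or 0 = 2/5
B implies C = 2/5 implies 0 = 3/5
B or (B implies C) = 2/5 or 3/5 = 3/5
(B or A) or (B or (B implies C)) = 2/5 or 3/5 = 3/5
((C or A) and not A) or ((B or A) or (B or (B implies C))) = 0 or 3/5 = 3/5
No assignment yields a value below 3/5, so this is the minimum.

3/5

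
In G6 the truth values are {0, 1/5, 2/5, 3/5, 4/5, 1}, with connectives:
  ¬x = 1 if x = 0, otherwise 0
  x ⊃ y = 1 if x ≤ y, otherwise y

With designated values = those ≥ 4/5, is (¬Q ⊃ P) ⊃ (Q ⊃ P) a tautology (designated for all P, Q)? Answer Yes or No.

No

Counterexample: take P = 0, Q = 1/5.
¬Q = ¬1/5 = 0
¬Q ⊃ P = 0 ⊃ 0 = 1
Q ⊃ P = 1/5 ⊃ 0 = 0
(¬Q ⊃ P) ⊃ (Q ⊃ P) = 1 ⊃ 0 = 0
This gives 0, which is below 4/5.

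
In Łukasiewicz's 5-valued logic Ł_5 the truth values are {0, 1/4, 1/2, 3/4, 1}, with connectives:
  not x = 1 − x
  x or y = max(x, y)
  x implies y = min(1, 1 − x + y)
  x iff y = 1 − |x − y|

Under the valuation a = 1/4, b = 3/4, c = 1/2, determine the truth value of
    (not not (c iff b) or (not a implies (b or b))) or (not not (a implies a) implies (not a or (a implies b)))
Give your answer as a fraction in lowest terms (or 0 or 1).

1

c iff b = 1/2 iff 3/4 = 3/4
not (c iff b) = not 3/4 = 1/4
not not (c iff b) = not 1/4 = 3/4
not a = not 1/4 = 3/4
b or b = 3/4 or 3/4 = 3/4
not a implies (b or b) = 3/4 implies 3/4 = 1
not not (c iff b) or (not a implies (b or b)) = 3/4 or 1 = 1
a implies a = 1/4 implies 1/4 = 1
not (a implies a) = not 1 = 0
not not (a implies a) = not 0 = 1
not a = not 1/4 = 3/4
a implies b = 1/4 implies 3/4 = 1
not a or (a implies b) = 3/4 or 1 = 1
not not (a implies a) implies (not a or (a implies b)) = 1 implies 1 = 1
(not not (c iff b) or (not a implies (b or b))) or (not not (a implies a) implies (not a or (a implies b))) = 1 or 1 = 1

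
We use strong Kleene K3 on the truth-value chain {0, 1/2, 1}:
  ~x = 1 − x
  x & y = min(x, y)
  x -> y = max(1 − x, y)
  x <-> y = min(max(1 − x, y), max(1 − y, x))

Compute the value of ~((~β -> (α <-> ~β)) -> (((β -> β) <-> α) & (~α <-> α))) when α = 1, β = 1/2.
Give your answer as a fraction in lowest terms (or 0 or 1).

~β = ~1/2 = 1/2
~β = ~1/2 = 1/2
α <-> ~β = 1 <-> 1/2 = 1/2
~β -> (α <-> ~β) = 1/2 -> 1/2 = 1/2
β -> β = 1/2 -> 1/2 = 1/2
(β -> β) <-> α = 1/2 <-> 1 = 1/2
~α = ~1 = 0
~α <-> α = 0 <-> 1 = 0
((β -> β) <-> α) & (~α <-> α) = 1/2 & 0 = 0
(~β -> (α <-> ~β)) -> (((β -> β) <-> α) & (~α <-> α)) = 1/2 -> 0 = 1/2
~((~β -> (α <-> ~β)) -> (((β -> β) <-> α) & (~α <-> α))) = ~1/2 = 1/2

1/2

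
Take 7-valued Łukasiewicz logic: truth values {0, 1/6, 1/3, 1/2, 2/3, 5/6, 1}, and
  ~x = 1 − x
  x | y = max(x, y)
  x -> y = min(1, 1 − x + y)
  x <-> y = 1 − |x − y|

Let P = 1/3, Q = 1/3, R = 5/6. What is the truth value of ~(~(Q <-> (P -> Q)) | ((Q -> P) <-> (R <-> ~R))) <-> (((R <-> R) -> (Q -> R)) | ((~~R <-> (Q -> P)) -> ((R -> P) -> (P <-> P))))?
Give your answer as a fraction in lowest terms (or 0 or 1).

P -> Q = 1/3 -> 1/3 = 1
Q <-> (P -> Q) = 1/3 <-> 1 = 1/3
~(Q <-> (P -> Q)) = ~1/3 = 2/3
Q -> P = 1/3 -> 1/3 = 1
~R = ~5/6 = 1/6
R <-> ~R = 5/6 <-> 1/6 = 1/3
(Q -> P) <-> (R <-> ~R) = 1 <-> 1/3 = 1/3
~(Q <-> (P -> Q)) | ((Q -> P) <-> (R <-> ~R)) = 2/3 | 1/3 = 2/3
~(~(Q <-> (P -> Q)) | ((Q -> P) <-> (R <-> ~R))) = ~2/3 = 1/3
R <-> R = 5/6 <-> 5/6 = 1
Q -> R = 1/3 -> 5/6 = 1
(R <-> R) -> (Q -> R) = 1 -> 1 = 1
~R = ~5/6 = 1/6
~~R = ~1/6 = 5/6
Q -> P = 1/3 -> 1/3 = 1
~~R <-> (Q -> P) = 5/6 <-> 1 = 5/6
R -> P = 5/6 -> 1/3 = 1/2
P <-> P = 1/3 <-> 1/3 = 1
(R -> P) -> (P <-> P) = 1/2 -> 1 = 1
(~~R <-> (Q -> P)) -> ((R -> P) -> (P <-> P)) = 5/6 -> 1 = 1
((R <-> R) -> (Q -> R)) | ((~~R <-> (Q -> P)) -> ((R -> P) -> (P <-> P))) = 1 | 1 = 1
~(~(Q <-> (P -> Q)) | ((Q -> P) <-> (R <-> ~R))) <-> (((R <-> R) -> (Q -> R)) | ((~~R <-> (Q -> P)) -> ((R -> P) -> (P <-> P)))) = 1/3 <-> 1 = 1/3

1/3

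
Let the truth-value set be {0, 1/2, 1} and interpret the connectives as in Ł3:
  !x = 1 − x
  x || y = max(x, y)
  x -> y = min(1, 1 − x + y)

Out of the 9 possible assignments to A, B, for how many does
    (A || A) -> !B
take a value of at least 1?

A = 0, B = 0 ↦ 1  ≥
A = 0, B = 1/2 ↦ 1  ≥
A = 0, B = 1 ↦ 1  ≥
A = 1/2, B = 0 ↦ 1  ≥
A = 1/2, B = 1/2 ↦ 1  ≥
A = 1/2, B = 1 ↦ 1/2  <
A = 1, B = 0 ↦ 1  ≥
A = 1, B = 1/2 ↦ 1/2  <
A = 1, B = 1 ↦ 0  <
So 6 of the 9 assignments meet the threshold.

6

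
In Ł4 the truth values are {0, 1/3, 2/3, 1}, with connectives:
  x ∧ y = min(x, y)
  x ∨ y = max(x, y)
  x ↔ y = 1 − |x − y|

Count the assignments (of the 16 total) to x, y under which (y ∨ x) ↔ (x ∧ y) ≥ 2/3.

x = 0, y = 0 ↦ 1  ≥
x = 0, y = 1/3 ↦ 2/3  ≥
x = 0, y = 2/3 ↦ 1/3  <
x = 0, y = 1 ↦ 0  <
x = 1/3, y = 0 ↦ 2/3  ≥
x = 1/3, y = 1/3 ↦ 1  ≥
x = 1/3, y = 2/3 ↦ 2/3  ≥
x = 1/3, y = 1 ↦ 1/3  <
x = 2/3, y = 0 ↦ 1/3  <
x = 2/3, y = 1/3 ↦ 2/3  ≥
x = 2/3, y = 2/3 ↦ 1  ≥
x = 2/3, y = 1 ↦ 2/3  ≥
x = 1, y = 0 ↦ 0  <
x = 1, y = 1/3 ↦ 1/3  <
x = 1, y = 2/3 ↦ 2/3  ≥
x = 1, y = 1 ↦ 1  ≥
So 10 of the 16 assignments meet the threshold.

10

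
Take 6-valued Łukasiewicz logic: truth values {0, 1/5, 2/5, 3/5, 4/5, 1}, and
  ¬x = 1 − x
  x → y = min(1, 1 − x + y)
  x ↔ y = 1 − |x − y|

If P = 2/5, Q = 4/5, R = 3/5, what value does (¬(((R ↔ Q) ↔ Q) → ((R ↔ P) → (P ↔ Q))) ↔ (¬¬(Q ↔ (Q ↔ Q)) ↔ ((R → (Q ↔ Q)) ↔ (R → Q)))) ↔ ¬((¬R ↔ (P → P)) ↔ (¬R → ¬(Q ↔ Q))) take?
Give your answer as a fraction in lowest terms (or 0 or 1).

R ↔ Q = 3/5 ↔ 4/5 = 4/5
(R ↔ Q) ↔ Q = 4/5 ↔ 4/5 = 1
R ↔ P = 3/5 ↔ 2/5 = 4/5
P ↔ Q = 2/5 ↔ 4/5 = 3/5
(R ↔ P) → (P ↔ Q) = 4/5 → 3/5 = 4/5
((R ↔ Q) ↔ Q) → ((R ↔ P) → (P ↔ Q)) = 1 → 4/5 = 4/5
¬(((R ↔ Q) ↔ Q) → ((R ↔ P) → (P ↔ Q))) = ¬4/5 = 1/5
Q ↔ Q = 4/5 ↔ 4/5 = 1
Q ↔ (Q ↔ Q) = 4/5 ↔ 1 = 4/5
¬(Q ↔ (Q ↔ Q)) = ¬4/5 = 1/5
¬¬(Q ↔ (Q ↔ Q)) = ¬1/5 = 4/5
Q ↔ Q = 4/5 ↔ 4/5 = 1
R → (Q ↔ Q) = 3/5 → 1 = 1
R → Q = 3/5 → 4/5 = 1
(R → (Q ↔ Q)) ↔ (R → Q) = 1 ↔ 1 = 1
¬¬(Q ↔ (Q ↔ Q)) ↔ ((R → (Q ↔ Q)) ↔ (R → Q)) = 4/5 ↔ 1 = 4/5
¬(((R ↔ Q) ↔ Q) → ((R ↔ P) → (P ↔ Q))) ↔ (¬¬(Q ↔ (Q ↔ Q)) ↔ ((R → (Q ↔ Q)) ↔ (R → Q))) = 1/5 ↔ 4/5 = 2/5
¬R = ¬3/5 = 2/5
P → P = 2/5 → 2/5 = 1
¬R ↔ (P → P) = 2/5 ↔ 1 = 2/5
¬R = ¬3/5 = 2/5
Q ↔ Q = 4/5 ↔ 4/5 = 1
¬(Q ↔ Q) = ¬1 = 0
¬R → ¬(Q ↔ Q) = 2/5 → 0 = 3/5
(¬R ↔ (P → P)) ↔ (¬R → ¬(Q ↔ Q)) = 2/5 ↔ 3/5 = 4/5
¬((¬R ↔ (P → P)) ↔ (¬R → ¬(Q ↔ Q))) = ¬4/5 = 1/5
(¬(((R ↔ Q) ↔ Q) → ((R ↔ P) → (P ↔ Q))) ↔ (¬¬(Q ↔ (Q ↔ Q)) ↔ ((R → (Q ↔ Q)) ↔ (R → Q)))) ↔ ¬((¬R ↔ (P → P)) ↔ (¬R → ¬(Q ↔ Q))) = 2/5 ↔ 1/5 = 4/5

4/5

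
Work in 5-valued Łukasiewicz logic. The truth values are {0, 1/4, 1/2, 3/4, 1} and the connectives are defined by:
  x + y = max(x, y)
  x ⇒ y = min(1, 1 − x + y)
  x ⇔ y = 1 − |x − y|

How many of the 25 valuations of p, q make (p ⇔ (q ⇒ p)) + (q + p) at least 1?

value 1: 9 assignments (counts)
value 3/4: 7 assignments
value 1/2: 5 assignments
value 1/4: 3 assignments
value 0: 1 assignment
So 9 of the 25 assignments meet the threshold.

9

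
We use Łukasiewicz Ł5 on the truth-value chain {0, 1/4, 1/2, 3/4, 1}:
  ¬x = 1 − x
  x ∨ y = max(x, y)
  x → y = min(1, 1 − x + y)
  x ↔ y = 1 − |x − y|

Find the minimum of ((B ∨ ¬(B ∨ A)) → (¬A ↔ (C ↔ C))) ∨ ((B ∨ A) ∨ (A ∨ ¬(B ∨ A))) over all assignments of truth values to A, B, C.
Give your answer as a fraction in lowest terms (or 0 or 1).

Take A = 1/2, B = 3/4, C = 0:
B ∨ A = 3/4 ∨ 1/2 = 3/4
¬(B ∨ A) = ¬3/4 = 1/4
B ∨ ¬(B ∨ A) = 3/4 ∨ 1/4 = 3/4
¬A = ¬1/2 = 1/2
C ↔ C = 0 ↔ 0 = 1
¬A ↔ (C ↔ C) = 1/2 ↔ 1 = 1/2
(B ∨ ¬(B ∨ A)) → (¬A ↔ (C ↔ C)) = 3/4 → 1/2 = 3/4
B ∨ A = 3/4 ∨ 1/2 = 3/4
B ∨ A = 3/4 ∨ 1/2 = 3/4
¬(B ∨ A) = ¬3/4 = 1/4
A ∨ ¬(B ∨ A) = 1/2 ∨ 1/4 = 1/2
(B ∨ A) ∨ (A ∨ ¬(B ∨ A)) = 3/4 ∨ 1/2 = 3/4
((B ∨ ¬(B ∨ A)) → (¬A ↔ (C ↔ C))) ∨ ((B ∨ A) ∨ (A ∨ ¬(B ∨ A))) = 3/4 ∨ 3/4 = 3/4
No assignment yields a value below 3/4, so this is the minimum.

3/4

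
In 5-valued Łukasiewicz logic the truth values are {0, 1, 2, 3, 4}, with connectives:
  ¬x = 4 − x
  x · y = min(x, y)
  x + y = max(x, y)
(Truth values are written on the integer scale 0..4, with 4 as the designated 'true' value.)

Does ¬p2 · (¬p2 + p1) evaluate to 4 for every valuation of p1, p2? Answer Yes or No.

Counterexample: take p1 = 0, p2 = 1.
¬p2 = ¬1 = 3
¬p2 + p1 = 3 + 0 = 3
¬p2 · (¬p2 + p1) = 3 · 3 = 3
This gives 3 ≠ 4.

No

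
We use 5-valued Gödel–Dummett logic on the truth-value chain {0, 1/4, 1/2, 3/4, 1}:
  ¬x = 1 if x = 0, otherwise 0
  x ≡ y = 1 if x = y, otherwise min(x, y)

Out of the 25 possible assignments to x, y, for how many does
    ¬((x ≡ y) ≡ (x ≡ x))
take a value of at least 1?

8

value 1: 8 assignments (counts)
value 0: 17 assignments
So 8 of the 25 assignments meet the threshold.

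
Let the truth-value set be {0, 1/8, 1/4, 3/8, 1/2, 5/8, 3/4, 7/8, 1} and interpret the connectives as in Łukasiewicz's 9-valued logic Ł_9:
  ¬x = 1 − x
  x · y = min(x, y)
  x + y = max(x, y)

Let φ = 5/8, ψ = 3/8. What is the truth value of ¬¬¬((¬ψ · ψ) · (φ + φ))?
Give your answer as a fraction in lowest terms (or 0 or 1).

¬ψ = ¬3/8 = 5/8
¬ψ · ψ = 5/8 · 3/8 = 3/8
φ + φ = 5/8 + 5/8 = 5/8
(¬ψ · ψ) · (φ + φ) = 3/8 · 5/8 = 3/8
¬((¬ψ · ψ) · (φ + φ)) = ¬3/8 = 5/8
¬¬((¬ψ · ψ) · (φ + φ)) = ¬5/8 = 3/8
¬¬¬((¬ψ · ψ) · (φ + φ)) = ¬3/8 = 5/8

5/8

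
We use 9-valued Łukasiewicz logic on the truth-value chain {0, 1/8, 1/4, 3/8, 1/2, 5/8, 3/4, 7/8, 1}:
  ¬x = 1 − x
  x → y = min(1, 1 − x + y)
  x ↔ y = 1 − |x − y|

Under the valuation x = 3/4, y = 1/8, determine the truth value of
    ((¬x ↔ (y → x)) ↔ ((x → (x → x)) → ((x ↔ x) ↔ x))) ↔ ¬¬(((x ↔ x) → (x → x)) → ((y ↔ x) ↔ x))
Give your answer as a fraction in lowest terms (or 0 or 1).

¬x = ¬3/4 = 1/4
y → x = 1/8 → 3/4 = 1
¬x ↔ (y → x) = 1/4 ↔ 1 = 1/4
x → x = 3/4 → 3/4 = 1
x → (x → x) = 3/4 → 1 = 1
x ↔ x = 3/4 ↔ 3/4 = 1
(x ↔ x) ↔ x = 1 ↔ 3/4 = 3/4
(x → (x → x)) → ((x ↔ x) ↔ x) = 1 → 3/4 = 3/4
(¬x ↔ (y → x)) ↔ ((x → (x → x)) → ((x ↔ x) ↔ x)) = 1/4 ↔ 3/4 = 1/2
x ↔ x = 3/4 ↔ 3/4 = 1
x → x = 3/4 → 3/4 = 1
(x ↔ x) → (x → x) = 1 → 1 = 1
y ↔ x = 1/8 ↔ 3/4 = 3/8
(y ↔ x) ↔ x = 3/8 ↔ 3/4 = 5/8
((x ↔ x) → (x → x)) → ((y ↔ x) ↔ x) = 1 → 5/8 = 5/8
¬(((x ↔ x) → (x → x)) → ((y ↔ x) ↔ x)) = ¬5/8 = 3/8
¬¬(((x ↔ x) → (x → x)) → ((y ↔ x) ↔ x)) = ¬3/8 = 5/8
((¬x ↔ (y → x)) ↔ ((x → (x → x)) → ((x ↔ x) ↔ x))) ↔ ¬¬(((x ↔ x) → (x → x)) → ((y ↔ x) ↔ x)) = 1/2 ↔ 5/8 = 7/8

7/8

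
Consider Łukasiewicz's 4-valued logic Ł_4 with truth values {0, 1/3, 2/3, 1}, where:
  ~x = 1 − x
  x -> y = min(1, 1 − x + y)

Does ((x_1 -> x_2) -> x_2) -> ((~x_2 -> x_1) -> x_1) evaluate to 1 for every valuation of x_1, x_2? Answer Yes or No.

Counterexample: take x_1 = 0, x_2 = 2/3.
x_1 -> x_2 = 0 -> 2/3 = 1
(x_1 -> x_2) -> x_2 = 1 -> 2/3 = 2/3
~x_2 = ~2/3 = 1/3
~x_2 -> x_1 = 1/3 -> 0 = 2/3
(~x_2 -> x_1) -> x_1 = 2/3 -> 0 = 1/3
((x_1 -> x_2) -> x_2) -> ((~x_2 -> x_1) -> x_1) = 2/3 -> 1/3 = 2/3
This gives 2/3 ≠ 1.

No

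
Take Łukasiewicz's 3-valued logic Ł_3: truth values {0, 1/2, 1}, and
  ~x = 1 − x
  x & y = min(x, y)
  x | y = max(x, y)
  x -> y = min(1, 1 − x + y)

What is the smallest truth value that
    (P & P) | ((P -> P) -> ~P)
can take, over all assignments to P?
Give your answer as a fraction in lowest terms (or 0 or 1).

Take P = 1/2:
P & P = 1/2 & 1/2 = 1/2
P -> P = 1/2 -> 1/2 = 1
~P = ~1/2 = 1/2
(P -> P) -> ~P = 1 -> 1/2 = 1/2
(P & P) | ((P -> P) -> ~P) = 1/2 | 1/2 = 1/2
No assignment yields a value below 1/2, so this is the minimum.

1/2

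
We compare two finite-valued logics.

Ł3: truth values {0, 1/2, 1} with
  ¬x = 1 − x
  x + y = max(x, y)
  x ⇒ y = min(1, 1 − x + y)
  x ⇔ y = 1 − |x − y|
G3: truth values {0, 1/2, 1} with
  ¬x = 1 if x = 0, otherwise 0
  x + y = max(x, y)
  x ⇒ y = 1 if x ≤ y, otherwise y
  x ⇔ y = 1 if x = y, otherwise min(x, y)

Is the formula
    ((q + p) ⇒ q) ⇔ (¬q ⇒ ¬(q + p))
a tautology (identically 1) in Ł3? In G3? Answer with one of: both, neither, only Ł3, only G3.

In Ł3: every assignment gives 1 — tautology.
In G3: at p = 1, q = 1/2 the value is 1/2 — not a tautology.

only Ł3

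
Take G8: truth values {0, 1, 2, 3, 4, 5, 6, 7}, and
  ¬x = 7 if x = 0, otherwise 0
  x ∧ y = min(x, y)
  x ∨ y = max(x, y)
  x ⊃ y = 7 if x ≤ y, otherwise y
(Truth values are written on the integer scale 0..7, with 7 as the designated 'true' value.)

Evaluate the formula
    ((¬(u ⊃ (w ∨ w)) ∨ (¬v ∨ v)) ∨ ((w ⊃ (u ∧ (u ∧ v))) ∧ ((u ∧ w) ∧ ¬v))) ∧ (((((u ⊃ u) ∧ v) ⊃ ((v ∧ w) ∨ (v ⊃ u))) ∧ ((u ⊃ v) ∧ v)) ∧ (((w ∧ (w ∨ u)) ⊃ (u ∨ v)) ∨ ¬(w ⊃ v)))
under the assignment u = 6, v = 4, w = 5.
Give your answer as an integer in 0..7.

4

w ∨ w = 5 ∨ 5 = 5
u ⊃ (w ∨ w) = 6 ⊃ 5 = 5
¬(u ⊃ (w ∨ w)) = ¬5 = 0
¬v = ¬4 = 0
¬v ∨ v = 0 ∨ 4 = 4
¬(u ⊃ (w ∨ w)) ∨ (¬v ∨ v) = 0 ∨ 4 = 4
u ∧ v = 6 ∧ 4 = 4
u ∧ (u ∧ v) = 6 ∧ 4 = 4
w ⊃ (u ∧ (u ∧ v)) = 5 ⊃ 4 = 4
u ∧ w = 6 ∧ 5 = 5
¬v = ¬4 = 0
(u ∧ w) ∧ ¬v = 5 ∧ 0 = 0
(w ⊃ (u ∧ (u ∧ v))) ∧ ((u ∧ w) ∧ ¬v) = 4 ∧ 0 = 0
(¬(u ⊃ (w ∨ w)) ∨ (¬v ∨ v)) ∨ ((w ⊃ (u ∧ (u ∧ v))) ∧ ((u ∧ w) ∧ ¬v)) = 4 ∨ 0 = 4
u ⊃ u = 6 ⊃ 6 = 7
(u ⊃ u) ∧ v = 7 ∧ 4 = 4
v ∧ w = 4 ∧ 5 = 4
v ⊃ u = 4 ⊃ 6 = 7
(v ∧ w) ∨ (v ⊃ u) = 4 ∨ 7 = 7
((u ⊃ u) ∧ v) ⊃ ((v ∧ w) ∨ (v ⊃ u)) = 4 ⊃ 7 = 7
u ⊃ v = 6 ⊃ 4 = 4
(u ⊃ v) ∧ v = 4 ∧ 4 = 4
(((u ⊃ u) ∧ v) ⊃ ((v ∧ w) ∨ (v ⊃ u))) ∧ ((u ⊃ v) ∧ v) = 7 ∧ 4 = 4
w ∨ u = 5 ∨ 6 = 6
w ∧ (w ∨ u) = 5 ∧ 6 = 5
u ∨ v = 6 ∨ 4 = 6
(w ∧ (w ∨ u)) ⊃ (u ∨ v) = 5 ⊃ 6 = 7
w ⊃ v = 5 ⊃ 4 = 4
¬(w ⊃ v) = ¬4 = 0
((w ∧ (w ∨ u)) ⊃ (u ∨ v)) ∨ ¬(w ⊃ v) = 7 ∨ 0 = 7
((((u ⊃ u) ∧ v) ⊃ ((v ∧ w) ∨ (v ⊃ u))) ∧ ((u ⊃ v) ∧ v)) ∧ (((w ∧ (w ∨ u)) ⊃ (u ∨ v)) ∨ ¬(w ⊃ v)) = 4 ∧ 7 = 4
((¬(u ⊃ (w ∨ w)) ∨ (¬v ∨ v)) ∨ ((w ⊃ (u ∧ (u ∧ v))) ∧ ((u ∧ w) ∧ ¬v))) ∧ (((((u ⊃ u) ∧ v) ⊃ ((v ∧ w) ∨ (v ⊃ u))) ∧ ((u ⊃ v) ∧ v)) ∧ (((w ∧ (w ∨ u)) ⊃ (u ∨ v)) ∨ ¬(w ⊃ v))) = 4 ∧ 4 = 4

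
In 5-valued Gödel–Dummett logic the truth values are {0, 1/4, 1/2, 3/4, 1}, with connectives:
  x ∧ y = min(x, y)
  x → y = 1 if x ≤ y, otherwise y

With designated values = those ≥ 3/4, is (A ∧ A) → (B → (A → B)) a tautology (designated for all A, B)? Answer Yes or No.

At A = 3/4, B = 3/4, for instance:
A ∧ A = 3/4 ∧ 3/4 = 3/4
A → B = 3/4 → 3/4 = 1
B → (A → B) = 3/4 → 1 = 1
(A ∧ A) → (B → (A → B)) = 3/4 → 1 = 1
and checking the remaining 24 assignments likewise gives ≥ 3/4 in every case.

Yes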